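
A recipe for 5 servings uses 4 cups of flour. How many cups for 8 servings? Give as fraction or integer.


Original: 4 cups for 5 servings
Target servings = 8
Scaling factor = 8/5
New amount = 4 * 8/5
= 32/5
= 32/5 cups

32/5


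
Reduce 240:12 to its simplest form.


Find GCD(240, 12)
GCD = 12
Divide both by 12: 240/12 = 20, 12/12 = 1
Simplified ratio = 20:1

20:1


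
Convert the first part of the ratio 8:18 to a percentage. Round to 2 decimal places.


Total parts = 8 + 18 = 26
First part fraction = 8/26
Percentage = (8/26) * 100
= 0.307692 * 100
= 30.77%

30.77


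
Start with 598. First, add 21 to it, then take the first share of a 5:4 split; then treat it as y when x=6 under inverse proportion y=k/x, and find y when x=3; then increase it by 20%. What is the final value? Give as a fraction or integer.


Start with 598.
Step 1: Add 21: 598+21=619; split 5:4 first = 619*5/9 = 3095/9
Step 2: Inverse prop: k = (3095/9)*6; new y = k/3 = 3095/9*6/3 = 6190/9
Step 3: Increase by 20%: 6190/9 * 120/100 = 2476/3
Final result = 2476/3

2476/3


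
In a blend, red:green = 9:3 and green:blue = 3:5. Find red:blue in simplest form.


Given a:b = 9:3 and b:c = 3:5
Make b consistent. Multiply first ratio by 3: a:b = 27:9
Multiply second ratio by 3: b:c = 9:15
Now b = 9 in both, so a:b:c = 27:9:15
Therefore a:c = 27:15
Simplify by GCD: a:c = 9:5

9:5


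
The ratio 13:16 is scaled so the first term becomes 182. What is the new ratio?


Original ratio: 13:16
First term target: 182
Scale factor = 182 / 13 = 14
Multiply second term: 16 * 14 = 224
Equivalent ratio = 182:224

182:224


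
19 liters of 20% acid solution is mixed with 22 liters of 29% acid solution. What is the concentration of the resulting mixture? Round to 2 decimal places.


Solute in mixture 1 = 20% of 19 L = 19*20/100 = 19/5 L
Solute in mixture 2 = 29% of 22 L = 22*29/100 = 319/50 L
Total solute = 19/5 + 319/50 = 509/50 L
Total volume = 19 + 22 = 41 L
Final concentration = 509/50/41 * 100 = 24.83%

24.83


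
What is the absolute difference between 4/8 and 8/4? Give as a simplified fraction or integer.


Simplify: 4/8 = 1/2 and 8/4 = 2
Find common denominator: LCD = 2
Convert: 1/2 and 4/2
Difference = |1 - 4|/2 = 3/2
Simplified = 3/2

3/2


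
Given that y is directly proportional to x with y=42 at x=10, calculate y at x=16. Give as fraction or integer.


Direct proportion: y = kx
Find k: k = 42/10 = 21/5
Compute y at x=16: y = 21/5 * 16
y = 336/5

336/5


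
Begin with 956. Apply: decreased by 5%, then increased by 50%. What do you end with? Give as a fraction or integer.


Start: 956
Step 1: decrease by 5% => multiply by 95/100
  956 * 95/100 = 4541/5
Step 2: increase by 50% => multiply by 150/100
  4541/5 * 150/100 = 13623/10
Final value = 13623/10

13623/10


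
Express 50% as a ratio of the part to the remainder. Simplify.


Part = 50%, Remainder = 50%
Ratio = 50:50
GCD(50, 50) = 50
Simplify: 1:1 = 1:1

1:1


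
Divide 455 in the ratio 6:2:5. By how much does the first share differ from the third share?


Total parts = 6 + 2 + 5 = 13
Value per part = 455 / 13 = 35
Shares: 6*35=210, 2*35=70, 5*35=175
First share = 210, third share = 175
Difference = |210 - 175| = 35

35


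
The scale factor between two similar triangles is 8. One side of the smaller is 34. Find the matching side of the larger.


Similar triangles have proportional sides
Scale factor = 8
Smaller side = 34
Corresponding larger side = 34 * 8
= 272

272


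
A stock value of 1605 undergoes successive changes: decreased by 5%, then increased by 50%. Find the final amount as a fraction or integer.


Start: 1605
Step 1: decrease by 5% => multiply by 95/100
  1605 * 95/100 = 6099/4
Step 2: increase by 50% => multiply by 150/100
  6099/4 * 150/100 = 18297/8
Final value = 18297/8

18297/8


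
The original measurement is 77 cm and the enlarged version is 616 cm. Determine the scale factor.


Original length = 77 cm
Scaled length = 616 cm
Scale factor = 616 / 77
= 8

8


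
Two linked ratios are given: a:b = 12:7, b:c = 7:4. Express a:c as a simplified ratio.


Given a:b = 12:7 and b:c = 7:4
Make b consistent. Multiply first ratio by 7: a:b = 84:49
Multiply second ratio by 7: b:c = 49:28
Now b = 49 in both, so a:b:c = 84:49:28
Therefore a:c = 84:28
Simplify by GCD: a:c = 3:1

3:1


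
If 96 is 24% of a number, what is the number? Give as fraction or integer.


Given: 96 is 24% of the whole
Set up: 96 = 24/100 * whole
whole = 96 * 100 / 24
whole = 9600 / 24
whole = 400

400


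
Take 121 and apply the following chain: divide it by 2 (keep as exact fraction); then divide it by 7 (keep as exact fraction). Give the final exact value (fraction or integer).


Start with 121.
Step 1: Divide by 2: 121 / 2 = 121/2
Step 2: Divide by 7: 121/2 / 7 = 121/14
Final result = 121/14

121/14


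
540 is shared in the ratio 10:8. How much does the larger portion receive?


Total parts = 10 + 8 = 18
Value per part = 540 / 18 = 30
First share = 10 * 30 = 300
Second share = 8 * 30 = 240
Larger share = 300

300


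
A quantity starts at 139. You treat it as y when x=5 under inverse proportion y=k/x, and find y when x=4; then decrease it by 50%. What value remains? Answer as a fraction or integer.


Start with 139.
Step 1: Inverse prop: k = (139)*5; new y = k/4 = 139*5/4 = 695/4
Step 2: Decrease by 50%: 695/4 * 50/100 = 695/8
Final result = 695/8

695/8


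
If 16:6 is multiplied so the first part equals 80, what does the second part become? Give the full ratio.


Original ratio: 16:6
First term target: 80
Scale factor = 80 / 16 = 5
Multiply second term: 6 * 5 = 30
Equivalent ratio = 80:30

80:30


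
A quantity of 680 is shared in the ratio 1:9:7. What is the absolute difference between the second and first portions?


Total parts = 1 + 9 + 7 = 17
Value per part = 680 / 17 = 40
Shares: 1*40=40, 9*40=360, 7*40=280
Second share = 360, first share = 40
Difference = |360 - 40| = 320

320


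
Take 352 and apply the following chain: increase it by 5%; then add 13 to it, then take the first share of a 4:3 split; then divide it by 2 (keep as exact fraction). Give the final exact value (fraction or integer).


Start with 352.
Step 1: Increase by 5%: 352 * 105/100 = 1848/5
Step 2: Add 13: 1848/5+13=1913/5; split 4:3 first = 1913/5*4/7 = 7652/35
Step 3: Divide by 2: 7652/35 / 2 = 3826/35
Final result = 3826/35

3826/35


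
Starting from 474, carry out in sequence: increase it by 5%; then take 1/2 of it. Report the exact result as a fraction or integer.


Start with 474.
Step 1: Increase by 5%: 474 * 105/100 = 4977/10
Step 2: Take 1/2: 4977/10 * 1/2 = 4977/20
Final result = 4977/20

4977/20


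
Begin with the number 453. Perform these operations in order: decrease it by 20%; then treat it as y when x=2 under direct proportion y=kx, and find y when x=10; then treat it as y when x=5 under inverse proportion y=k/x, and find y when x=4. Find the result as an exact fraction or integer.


Start with 453.
Step 1: Decrease by 20%: 453 * 80/100 = 1812/5
Step 2: Direct prop: k = (1812/5)/2; new y = k*10 = 1812/5*10/2 = 1812
Step 3: Inverse prop: k = (1812)*5; new y = k/4 = 1812*5/4 = 2265
Final result = 2265

2265


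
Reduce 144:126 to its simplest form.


Find GCD(144, 126)
GCD = 18
Divide both by 18: 144/18 = 8, 126/18 = 7
Simplified ratio = 8:7

8:7


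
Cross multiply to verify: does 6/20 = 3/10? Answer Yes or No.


Cross multiply to check 6/20 = 3/10
Left cross product: 6 * 10 = 60
Right cross product: 20 * 3 = 60
60 = 60
Equal, so proportions match => Yes

Yes


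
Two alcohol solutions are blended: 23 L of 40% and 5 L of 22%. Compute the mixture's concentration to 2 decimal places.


Solute in mixture 1 = 40% of 23 L = 23*40/100 = 46/5 L
Solute in mixture 2 = 22% of 5 L = 5*22/100 = 11/10 L
Total solute = 46/5 + 11/10 = 103/10 L
Total volume = 23 + 5 = 28 L
Final concentration = 103/10/28 * 100 = 36.79%

36.79


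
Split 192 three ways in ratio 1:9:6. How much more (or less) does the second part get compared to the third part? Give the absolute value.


Total parts = 1 + 9 + 6 = 16
Value per part = 192 / 16 = 12
Shares: 1*12=12, 9*12=108, 6*12=72
Second share = 108, third share = 72
Difference = |108 - 72| = 36

36


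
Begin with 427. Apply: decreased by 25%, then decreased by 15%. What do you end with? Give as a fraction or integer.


Start: 427
Step 1: decrease by 25% => multiply by 75/100
  427 * 75/100 = 1281/4
Step 2: decrease by 15% => multiply by 85/100
  1281/4 * 85/100 = 21777/80
Final value = 21777/80

21777/80


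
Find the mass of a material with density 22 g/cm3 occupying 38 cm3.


Using mass = density * volume
Density = 22 g/cm3
Volume = 38 cm3
Mass = 22 * 38
= 836 g

836


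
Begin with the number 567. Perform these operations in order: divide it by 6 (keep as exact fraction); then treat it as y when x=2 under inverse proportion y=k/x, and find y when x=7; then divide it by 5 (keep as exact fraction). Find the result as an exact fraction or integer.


Start with 567.
Step 1: Divide by 6: 567 / 6 = 189/2
Step 2: Inverse prop: k = (189/2)*2; new y = k/7 = 189/2*2/7 = 27
Step 3: Divide by 5: 27 / 5 = 27/5
Final result = 27/5

27/5


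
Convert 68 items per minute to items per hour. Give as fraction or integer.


Converting from per minute to per hour
Rate = 68 items per minute
Multiply by 60: 68 * 60
= 4080 items per hour

4080


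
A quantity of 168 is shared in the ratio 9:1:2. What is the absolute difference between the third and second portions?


Total parts = 9 + 1 + 2 = 12
Value per part = 168 / 12 = 14
Shares: 9*14=126, 1*14=14, 2*14=28
Third share = 28, second share = 14
Difference = |28 - 14| = 14

14


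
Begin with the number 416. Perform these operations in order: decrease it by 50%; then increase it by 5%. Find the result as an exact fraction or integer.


Start with 416.
Step 1: Decrease by 50%: 416 * 50/100 = 208
Step 2: Increase by 5%: 208 * 105/100 = 1092/5
Final result = 1092/5

1092/5


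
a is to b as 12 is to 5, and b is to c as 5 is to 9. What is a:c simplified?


Given a:b = 12:5 and b:c = 5:9
Make b consistent. Multiply first ratio by 5: a:b = 60:25
Multiply second ratio by 5: b:c = 25:45
Now b = 25 in both, so a:b:c = 60:25:45
Therefore a:c = 60:45
Simplify by GCD: a:c = 4:3

4:3


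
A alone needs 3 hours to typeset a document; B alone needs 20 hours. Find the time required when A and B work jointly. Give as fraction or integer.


Rate of A = 1/3 job per hour
Rate of B = 1/20 job per hour
Combined rate = 1/3 + 1/20
Find common denominator: (20 + 3)/(3*20) = 23/60
Combined rate = 23/60 job per hour
Time together = 1 / (23/60) = 60/23 hours

60/23


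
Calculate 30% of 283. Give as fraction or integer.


Compute 30% of 283
Convert percentage: 30% = 30/100
Multiply: 283 * 30/100
= 8490/100
= 849/10

849/10


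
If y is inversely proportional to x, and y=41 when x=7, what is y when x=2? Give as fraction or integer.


Inverse proportion: y = k/x
Find k: k = 7 * 41 = 287
Compute y at x=2: y = 287/2
y = 287/2

287/2


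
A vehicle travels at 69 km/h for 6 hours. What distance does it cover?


Using distance = speed * time
Speed = 69 km/h
Time = 6 hours
Distance = 69 * 6
= 414 km

414


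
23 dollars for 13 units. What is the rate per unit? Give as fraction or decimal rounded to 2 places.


Total dollars = 23
Number of units = 13
Unit rate = 23 / 13
= 1.77 dollars per unit

1.77


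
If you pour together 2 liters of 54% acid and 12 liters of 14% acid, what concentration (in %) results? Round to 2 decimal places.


Solute in mixture 1 = 54% of 2 L = 2*54/100 = 27/25 L
Solute in mixture 2 = 14% of 12 L = 12*14/100 = 42/25 L
Total solute = 27/25 + 42/25 = 69/25 L
Total volume = 2 + 12 = 14 L
Final concentration = 69/25/14 * 100 = 19.71%

19.71


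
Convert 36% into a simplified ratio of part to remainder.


Part = 36%, Remainder = 64%
Ratio = 36:64
GCD(36, 64) = 4
Simplify: 9:16 = 9:16

9:16


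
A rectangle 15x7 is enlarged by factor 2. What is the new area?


Original dimensions: 15 x 7
Enlargement factor = 2
New width = 15 * 2 = 30
New height = 7 * 2 = 14
New area = 30 * 14 = 420

420


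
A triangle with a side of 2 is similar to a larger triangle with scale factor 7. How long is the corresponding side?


Similar triangles have proportional sides
Scale factor = 7
Smaller side = 2
Corresponding larger side = 2 * 7
= 14

14


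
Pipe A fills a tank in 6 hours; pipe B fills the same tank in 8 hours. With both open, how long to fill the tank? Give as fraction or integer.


Rate of A = 1/6 job per hour
Rate of B = 1/8 job per hour
Combined rate = 1/6 + 1/8
Find common denominator: (8 + 6)/(6*8) = 14/48
Combined rate = 7/24 job per hour
Time together = 1 / (7/24) = 24/7 hours

24/7


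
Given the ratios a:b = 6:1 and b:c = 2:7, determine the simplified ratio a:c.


Given a:b = 6:1 and b:c = 2:7
Make b consistent. Multiply first ratio by 2: a:b = 12:2
Multiply second ratio by 1: b:c = 2:7
Now b = 2 in both, so a:b:c = 12:2:7
Therefore a:c = 12:7
Simplify by GCD: a:c = 12:7

12:7


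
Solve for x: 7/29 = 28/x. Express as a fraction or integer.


Setting up: 7/29 = 28/x
Cross multiply: 7 * x = 29 * 28
7x = 812
x = 812/7
x = 116

116


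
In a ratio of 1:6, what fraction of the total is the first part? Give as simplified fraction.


Total parts = 1 + 6 = 7
First part fraction = 1/7
Simplify: 1/7 = 1/7

1/7


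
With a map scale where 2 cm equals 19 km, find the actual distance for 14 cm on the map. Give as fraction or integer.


Map scale: 2 cm = 19 km
Measured distance on map = 14 cm
Set up proportion: 14 * 19 / 2
= 266 / 2
= 133 km

133


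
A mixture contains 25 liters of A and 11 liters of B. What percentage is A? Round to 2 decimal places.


Volume of A = 25 L
Volume of B = 11 L
Total volume = 25 + 11 = 36 L
Percentage of A = (25/36) * 100
= 69.44%

69.44


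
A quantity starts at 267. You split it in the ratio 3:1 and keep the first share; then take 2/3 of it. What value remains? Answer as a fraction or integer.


Start with 267.
Step 1: Split 3:1, first share = 267 * 3/4 = 801/4
Step 2: Take 2/3: 801/4 * 2/3 = 267/2
Final result = 267/2

267/2


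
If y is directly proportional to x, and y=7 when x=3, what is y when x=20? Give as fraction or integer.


Direct proportion: y = kx
Find k: k = 7/3 = 7/3
Compute y at x=20: y = 7/3 * 20
y = 140/3

140/3


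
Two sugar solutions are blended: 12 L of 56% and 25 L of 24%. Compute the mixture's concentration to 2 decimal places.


Solute in mixture 1 = 56% of 12 L = 12*56/100 = 168/25 L
Solute in mixture 2 = 24% of 25 L = 25*24/100 = 6 L
Total solute = 168/25 + 6 = 318/25 L
Total volume = 12 + 25 = 37 L
Final concentration = 318/25/37 * 100 = 34.38%

34.38


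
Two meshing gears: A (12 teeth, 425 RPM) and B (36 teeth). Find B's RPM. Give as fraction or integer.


Gear ratio: teeth_A * RPM_A = teeth_B * RPM_B
12 * 425 = 36 * RPM_B
5100 = 36 * RPM_B
RPM_B = 5100 / 36
RPM_B = 425/3

425/3


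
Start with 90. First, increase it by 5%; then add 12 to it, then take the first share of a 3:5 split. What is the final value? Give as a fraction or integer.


Start with 90.
Step 1: Increase by 5%: 90 * 105/100 = 189/2
Step 2: Add 12: 189/2+12=213/2; split 3:5 first = 213/2*3/8 = 639/16
Final result = 639/16

639/16


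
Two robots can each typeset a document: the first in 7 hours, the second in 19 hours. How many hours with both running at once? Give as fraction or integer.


Rate of A = 1/7 job per hour
Rate of B = 1/19 job per hour
Combined rate = 1/7 + 1/19
Find common denominator: (19 + 7)/(7*19) = 26/133
Combined rate = 26/133 job per hour
Time together = 1 / (26/133) = 133/26 hours

133/26


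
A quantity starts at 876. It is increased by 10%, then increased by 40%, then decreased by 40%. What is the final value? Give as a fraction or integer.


Start: 876
Step 1: increase by 10% => multiply by 110/100
  876 * 110/100 = 4818/5
Step 2: increase by 40% => multiply by 140/100
  4818/5 * 140/100 = 33726/25
Step 3: decrease by 40% => multiply by 60/100
  33726/25 * 60/100 = 101178/125
Final value = 101178/125

101178/125


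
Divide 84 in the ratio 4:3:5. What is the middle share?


Ratio = 4:3:5
Total parts = 4 + 3 + 5 = 12
Value per part = 84 / 12 = 7
First share = 4 * 7 = 28
Middle share = 3 * 7 = 21
Third share = 5 * 7 = 35

21


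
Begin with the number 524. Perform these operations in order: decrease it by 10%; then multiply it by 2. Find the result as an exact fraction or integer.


Start with 524.
Step 1: Decrease by 10%: 524 * 90/100 = 2358/5
Step 2: Multiply by 2: 2358/5 * 2 = 4716/5
Final result = 4716/5

4716/5


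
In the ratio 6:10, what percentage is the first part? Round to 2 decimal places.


Total parts = 6 + 10 = 16
First part fraction = 6/16
Percentage = (6/16) * 100
= 0.375 * 100
= 37.50%

37.50


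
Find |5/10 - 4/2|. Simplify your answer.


Simplify: 5/10 = 1/2 and 4/2 = 2
Find common denominator: LCD = 2
Convert: 1/2 and 4/2
Difference = |1 - 4|/2 = 3/2
Simplified = 3/2

3/2


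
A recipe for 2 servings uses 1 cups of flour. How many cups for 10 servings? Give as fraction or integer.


Original: 1 cups for 2 servings
Target servings = 10
Scaling factor = 10/2
New amount = 1 * 10/2
= 10/2
= 5 cups

5


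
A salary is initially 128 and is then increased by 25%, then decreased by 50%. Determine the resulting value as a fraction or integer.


Start: 128
Step 1: increase by 25% => multiply by 125/100
  128 * 125/100 = 160
Step 2: decrease by 50% => multiply by 50/100
  160 * 50/100 = 80
Final value = 80

80


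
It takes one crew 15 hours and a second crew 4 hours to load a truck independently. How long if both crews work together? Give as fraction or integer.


Rate of A = 1/15 job per hour
Rate of B = 1/4 job per hour
Combined rate = 1/15 + 1/4
Find common denominator: (4 + 15)/(15*4) = 19/60
Combined rate = 19/60 job per hour
Time together = 1 / (19/60) = 60/19 hours

60/19


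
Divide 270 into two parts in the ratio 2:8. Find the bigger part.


Total parts = 2 + 8 = 10
Value per part = 270 / 10 = 27
First share = 2 * 27 = 54
Second share = 8 * 27 = 216
Larger share = 216

216


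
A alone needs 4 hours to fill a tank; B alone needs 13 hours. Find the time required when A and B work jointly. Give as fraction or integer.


Rate of A = 1/4 job per hour
Rate of B = 1/13 job per hour
Combined rate = 1/4 + 1/13
Find common denominator: (13 + 4)/(4*13) = 17/52
Combined rate = 17/52 job per hour
Time together = 1 / (17/52) = 52/17 hours

52/17


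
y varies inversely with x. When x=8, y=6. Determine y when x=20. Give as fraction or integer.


Inverse proportion: y = k/x
Find k: k = 8 * 6 = 48
Compute y at x=20: y = 48/20
y = 12/5

12/5


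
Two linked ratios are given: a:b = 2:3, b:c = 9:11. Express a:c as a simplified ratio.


Given a:b = 2:3 and b:c = 9:11
Make b consistent. Multiply first ratio by 9: a:b = 18:27
Multiply second ratio by 3: b:c = 27:33
Now b = 27 in both, so a:b:c = 18:27:33
Therefore a:c = 18:33
Simplify by GCD: a:c = 6:11

6:11


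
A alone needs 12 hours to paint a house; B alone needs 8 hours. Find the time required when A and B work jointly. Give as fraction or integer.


Rate of A = 1/12 job per hour
Rate of B = 1/8 job per hour
Combined rate = 1/12 + 1/8
Find common denominator: (8 + 12)/(12*8) = 20/96
Combined rate = 5/24 job per hour
Time together = 1 / (5/24) = 24/5 hours

24/5


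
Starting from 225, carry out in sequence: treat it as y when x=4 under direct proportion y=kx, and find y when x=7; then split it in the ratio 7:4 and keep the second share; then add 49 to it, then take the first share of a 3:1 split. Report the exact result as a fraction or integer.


Start with 225.
Step 1: Direct prop: k = (225)/4; new y = k*7 = 225*7/4 = 1575/4
Step 2: Split 7:4, second share = 1575/4 * 4/11 = 1575/11
Step 3: Add 49: 1575/11+49=2114/11; split 3:1 first = 2114/11*3/4 = 3171/22
Final result = 3171/22

3171/22


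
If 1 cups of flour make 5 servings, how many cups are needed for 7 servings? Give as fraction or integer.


Original: 1 cups for 5 servings
Target servings = 7
Scaling factor = 7/5
New amount = 1 * 7/5
= 7/5
= 7/5 cups

7/5


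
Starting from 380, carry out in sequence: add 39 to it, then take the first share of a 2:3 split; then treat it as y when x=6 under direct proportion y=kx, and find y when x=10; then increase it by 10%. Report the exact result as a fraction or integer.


Start with 380.
Step 1: Add 39: 380+39=419; split 2:3 first = 419*2/5 = 838/5
Step 2: Direct prop: k = (838/5)/6; new y = k*10 = 838/5*10/6 = 838/3
Step 3: Increase by 10%: 838/3 * 110/100 = 4609/15
Final result = 4609/15

4609/15


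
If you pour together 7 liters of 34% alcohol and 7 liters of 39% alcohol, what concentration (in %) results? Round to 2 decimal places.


Solute in mixture 1 = 34% of 7 L = 7*34/100 = 119/50 L
Solute in mixture 2 = 39% of 7 L = 7*39/100 = 273/100 L
Total solute = 119/50 + 273/100 = 511/100 L
Total volume = 7 + 7 = 14 L
Final concentration = 511/100/14 * 100 = 36.50%

36.50


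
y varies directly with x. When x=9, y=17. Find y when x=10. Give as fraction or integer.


Direct proportion: y = kx
Find k: k = 17/9 = 17/9
Compute y at x=10: y = 17/9 * 10
y = 170/9

170/9


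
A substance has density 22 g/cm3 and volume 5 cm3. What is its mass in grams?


Using mass = density * volume
Density = 22 g/cm3
Volume = 5 cm3
Mass = 22 * 5
= 110 g

110


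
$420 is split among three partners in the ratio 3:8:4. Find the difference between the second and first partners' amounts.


Total parts = 3 + 8 + 4 = 15
Value per part = 420 / 15 = 28
Shares: 3*28=84, 8*28=224, 4*28=112
Second share = 224, first share = 84
Difference = |224 - 84| = 140

140


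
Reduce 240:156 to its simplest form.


Find GCD(240, 156)
GCD = 12
Divide both by 12: 240/12 = 20, 156/12 = 13
Simplified ratio = 20:13

20:13


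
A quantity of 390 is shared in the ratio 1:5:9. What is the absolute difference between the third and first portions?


Total parts = 1 + 5 + 9 = 15
Value per part = 390 / 15 = 26
Shares: 1*26=26, 5*26=130, 9*26=234
Third share = 234, first share = 26
Difference = |234 - 26| = 208

208


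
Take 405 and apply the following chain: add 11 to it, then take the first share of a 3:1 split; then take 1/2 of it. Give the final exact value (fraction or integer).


Start with 405.
Step 1: Add 11: 405+11=416; split 3:1 first = 416*3/4 = 312
Step 2: Take 1/2: 312 * 1/2 = 156
Final result = 156

156


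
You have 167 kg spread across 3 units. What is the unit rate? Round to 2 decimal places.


Total kg = 167
Number of units = 3
Unit rate = 167 / 3
= 55.67 kg per unit

55.67


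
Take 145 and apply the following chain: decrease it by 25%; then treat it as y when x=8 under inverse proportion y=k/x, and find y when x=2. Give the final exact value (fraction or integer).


Start with 145.
Step 1: Decrease by 25%: 145 * 75/100 = 435/4
Step 2: Inverse prop: k = (435/4)*8; new y = k/2 = 435/4*8/2 = 435
Final result = 435

435


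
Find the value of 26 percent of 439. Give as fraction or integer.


Compute 26% of 439
Convert percentage: 26% = 26/100
Multiply: 439 * 26/100
= 11414/100
= 5707/50

5707/50


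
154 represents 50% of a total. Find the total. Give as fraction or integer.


Given: 154 is 50% of the whole
Set up: 154 = 50/100 * whole
whole = 154 * 100 / 50
whole = 15400 / 50
whole = 308

308


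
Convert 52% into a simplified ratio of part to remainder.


Part = 52%, Remainder = 48%
Ratio = 52:48
GCD(52, 48) = 4
Simplify: 13:12 = 13:12

13:12


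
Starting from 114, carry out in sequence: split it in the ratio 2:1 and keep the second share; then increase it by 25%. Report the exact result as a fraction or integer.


Start with 114.
Step 1: Split 2:1, second share = 114 * 1/3 = 38
Step 2: Increase by 25%: 38 * 125/100 = 95/2
Final result = 95/2

95/2


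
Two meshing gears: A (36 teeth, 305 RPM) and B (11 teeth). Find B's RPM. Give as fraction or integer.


Gear ratio: teeth_A * RPM_A = teeth_B * RPM_B
36 * 305 = 11 * RPM_B
10980 = 11 * RPM_B
RPM_B = 10980 / 11
RPM_B = 10980/11

10980/11


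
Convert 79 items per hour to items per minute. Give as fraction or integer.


Converting from per hour to per minute
Rate = 79 items per hour
Divide by 60: 79/60
= 79/60 items per minute

79/60


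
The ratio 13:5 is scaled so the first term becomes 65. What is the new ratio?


Original ratio: 13:5
First term target: 65
Scale factor = 65 / 13 = 5
Multiply second term: 5 * 5 = 25
Equivalent ratio = 65:25

65:25


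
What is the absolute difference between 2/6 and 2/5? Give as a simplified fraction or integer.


Simplify: 2/6 = 1/3 and 2/5 = 2/5
Find common denominator: LCD = 15
Convert: 5/15 and 6/15
Difference = |5 - 6|/15 = 1/15
Simplified = 1/15

1/15


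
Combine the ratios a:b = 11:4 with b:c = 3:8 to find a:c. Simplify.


Given a:b = 11:4 and b:c = 3:8
Make b consistent. Multiply first ratio by 3: a:b = 33:12
Multiply second ratio by 4: b:c = 12:32
Now b = 12 in both, so a:b:c = 33:12:32
Therefore a:c = 33:32
Simplify by GCD: a:c = 33:32

33:32


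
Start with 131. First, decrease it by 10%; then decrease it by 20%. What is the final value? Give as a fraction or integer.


Start with 131.
Step 1: Decrease by 10%: 131 * 90/100 = 1179/10
Step 2: Decrease by 20%: 1179/10 * 80/100 = 2358/25
Final result = 2358/25

2358/25


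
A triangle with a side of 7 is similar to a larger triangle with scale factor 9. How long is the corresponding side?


Similar triangles have proportional sides
Scale factor = 9
Smaller side = 7
Corresponding larger side = 7 * 9
= 63

63


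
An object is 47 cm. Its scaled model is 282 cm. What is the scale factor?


Original length = 47 cm
Scaled length = 282 cm
Scale factor = 282 / 47
= 6

6


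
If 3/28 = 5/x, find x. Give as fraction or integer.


Setting up: 3/28 = 5/x
Cross multiply: 3 * x = 28 * 5
3x = 140
x = 140/3
x = 140/3

140/3


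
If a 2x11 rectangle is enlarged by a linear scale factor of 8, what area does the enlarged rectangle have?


Original dimensions: 2 x 11
Enlargement factor = 8
New width = 2 * 8 = 16
New height = 11 * 8 = 88
New area = 16 * 88 = 1408

1408


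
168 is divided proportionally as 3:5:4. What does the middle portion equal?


Ratio = 3:5:4
Total parts = 3 + 5 + 4 = 12
Value per part = 168 / 12 = 14
First share = 3 * 14 = 42
Middle share = 5 * 14 = 70
Third share = 4 * 14 = 56

70


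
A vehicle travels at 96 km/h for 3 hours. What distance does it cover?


Using distance = speed * time
Speed = 96 km/h
Time = 3 hours
Distance = 96 * 3
= 288 km

288


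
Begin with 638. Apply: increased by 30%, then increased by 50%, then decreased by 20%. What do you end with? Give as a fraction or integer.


Start: 638
Step 1: increase by 30% => multiply by 130/100
  638 * 130/100 = 4147/5
Step 2: increase by 50% => multiply by 150/100
  4147/5 * 150/100 = 12441/10
Step 3: decrease by 20% => multiply by 80/100
  12441/10 * 80/100 = 24882/25
Final value = 24882/25

24882/25


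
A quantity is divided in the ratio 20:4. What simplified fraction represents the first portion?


Total parts = 20 + 4 = 24
First part fraction = 20/24
Simplify: 20/24 = 5/6

5/6


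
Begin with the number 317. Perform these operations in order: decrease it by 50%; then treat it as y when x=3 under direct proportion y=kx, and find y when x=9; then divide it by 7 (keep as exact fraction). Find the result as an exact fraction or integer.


Start with 317.
Step 1: Decrease by 50%: 317 * 50/100 = 317/2
Step 2: Direct prop: k = (317/2)/3; new y = k*9 = 317/2*9/3 = 951/2
Step 3: Divide by 7: 951/2 / 7 = 951/14
Final result = 951/14

951/14


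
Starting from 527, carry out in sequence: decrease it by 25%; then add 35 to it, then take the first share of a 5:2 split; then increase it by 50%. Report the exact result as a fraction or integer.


Start with 527.
Step 1: Decrease by 25%: 527 * 75/100 = 1581/4
Step 2: Add 35: 1581/4+35=1721/4; split 5:2 first = 1721/4*5/7 = 8605/28
Step 3: Increase by 50%: 8605/28 * 150/100 = 25815/56
Final result = 25815/56

25815/56


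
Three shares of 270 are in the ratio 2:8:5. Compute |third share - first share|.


Total parts = 2 + 8 + 5 = 15
Value per part = 270 / 15 = 18
Shares: 2*18=36, 8*18=144, 5*18=90
Third share = 90, first share = 36
Difference = |90 - 36| = 54

54


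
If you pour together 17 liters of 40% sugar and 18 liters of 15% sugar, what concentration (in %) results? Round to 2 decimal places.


Solute in mixture 1 = 40% of 17 L = 17*40/100 = 34/5 L
Solute in mixture 2 = 15% of 18 L = 18*15/100 = 27/10 L
Total solute = 34/5 + 27/10 = 19/2 L
Total volume = 17 + 18 = 35 L
Final concentration = 19/2/35 * 100 = 27.14%

27.14


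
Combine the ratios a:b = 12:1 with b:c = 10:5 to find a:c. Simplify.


Given a:b = 12:1 and b:c = 10:5
Make b consistent. Multiply first ratio by 10: a:b = 120:10
Multiply second ratio by 1: b:c = 10:5
Now b = 10 in both, so a:b:c = 120:10:5
Therefore a:c = 120:5
Simplify by GCD: a:c = 24:1

24:1


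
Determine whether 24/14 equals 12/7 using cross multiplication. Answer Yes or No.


Cross multiply to check 24/14 = 12/7
Left cross product: 24 * 7 = 168
Right cross product: 14 * 12 = 168
168 = 168
Equal, so proportions match => Yes

Yes


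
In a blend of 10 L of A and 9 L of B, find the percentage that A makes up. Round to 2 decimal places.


Volume of A = 10 L
Volume of B = 9 L
Total volume = 10 + 9 = 19 L
Percentage of A = (10/19) * 100
= 52.63%

52.63


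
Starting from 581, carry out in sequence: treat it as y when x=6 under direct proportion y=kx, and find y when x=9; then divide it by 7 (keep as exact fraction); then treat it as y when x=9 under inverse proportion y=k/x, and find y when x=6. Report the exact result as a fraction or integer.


Start with 581.
Step 1: Direct prop: k = (581)/6; new y = k*9 = 581*9/6 = 1743/2
Step 2: Divide by 7: 1743/2 / 7 = 249/2
Step 3: Inverse prop: k = (249/2)*9; new y = k/6 = 249/2*9/6 = 747/4
Final result = 747/4

747/4


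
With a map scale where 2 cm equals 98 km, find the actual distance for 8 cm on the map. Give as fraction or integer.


Map scale: 2 cm = 98 km
Measured distance on map = 8 cm
Set up proportion: 8 * 98 / 2
= 784 / 2
= 392 km

392


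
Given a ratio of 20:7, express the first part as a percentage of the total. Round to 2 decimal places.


Total parts = 20 + 7 = 27
First part fraction = 20/27
Percentage = (20/27) * 100
= 0.740741 * 100
= 74.07%

74.07


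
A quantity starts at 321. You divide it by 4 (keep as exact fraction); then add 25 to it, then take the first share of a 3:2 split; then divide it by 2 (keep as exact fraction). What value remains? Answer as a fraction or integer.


Start with 321.
Step 1: Divide by 4: 321 / 4 = 321/4
Step 2: Add 25: 321/4+25=421/4; split 3:2 first = 421/4*3/5 = 1263/20
Step 3: Divide by 2: 1263/20 / 2 = 1263/40
Final result = 1263/40

1263/40


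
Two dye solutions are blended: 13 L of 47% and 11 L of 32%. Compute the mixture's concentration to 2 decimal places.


Solute in mixture 1 = 47% of 13 L = 13*47/100 = 611/100 L
Solute in mixture 2 = 32% of 11 L = 11*32/100 = 88/25 L
Total solute = 611/100 + 88/25 = 963/100 L
Total volume = 13 + 11 = 24 L
Final concentration = 963/100/24 * 100 = 40.13%

40.13


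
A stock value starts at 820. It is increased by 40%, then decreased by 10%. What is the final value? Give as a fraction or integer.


Start: 820
Step 1: increase by 40% => multiply by 140/100
  820 * 140/100 = 1148
Step 2: decrease by 10% => multiply by 90/100
  1148 * 90/100 = 5166/5
Final value = 5166/5

5166/5


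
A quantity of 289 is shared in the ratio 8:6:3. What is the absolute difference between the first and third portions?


Total parts = 8 + 6 + 3 = 17
Value per part = 289 / 17 = 17
Shares: 8*17=136, 6*17=102, 3*17=51
First share = 136, third share = 51
Difference = |136 - 51| = 85

85


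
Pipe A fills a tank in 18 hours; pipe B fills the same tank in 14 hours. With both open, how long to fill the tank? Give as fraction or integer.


Rate of A = 1/18 job per hour
Rate of B = 1/14 job per hour
Combined rate = 1/18 + 1/14
Find common denominator: (14 + 18)/(18*14) = 32/252
Combined rate = 8/63 job per hour
Time together = 1 / (8/63) = 63/8 hours

63/8


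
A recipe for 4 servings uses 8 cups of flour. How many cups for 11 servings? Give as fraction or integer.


Original: 8 cups for 4 servings
Target servings = 11
Scaling factor = 11/4
New amount = 8 * 11/4
= 88/4
= 22 cups

22


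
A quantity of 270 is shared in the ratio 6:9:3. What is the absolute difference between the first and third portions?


Total parts = 6 + 9 + 3 = 18
Value per part = 270 / 18 = 15
Shares: 6*15=90, 9*15=135, 3*15=45
First share = 90, third share = 45
Difference = |90 - 45| = 45

45


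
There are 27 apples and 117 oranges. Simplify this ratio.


Find GCD(27, 117)
GCD = 9
Divide both by 9: 27/9 = 3, 117/9 = 13
Simplified ratio = 3:13

3:13


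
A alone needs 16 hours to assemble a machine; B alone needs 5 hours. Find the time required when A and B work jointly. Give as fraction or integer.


Rate of A = 1/16 job per hour
Rate of B = 1/5 job per hour
Combined rate = 1/16 + 1/5
Find common denominator: (5 + 16)/(16*5) = 21/80
Combined rate = 21/80 job per hour
Time together = 1 / (21/80) = 80/21 hours

80/21


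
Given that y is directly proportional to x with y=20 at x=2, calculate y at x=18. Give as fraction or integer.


Direct proportion: y = kx
Find k: k = 20/2 = 10
Compute y at x=18: y = 10 * 18
y = 180

180


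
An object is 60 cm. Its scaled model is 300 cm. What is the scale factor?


Original length = 60 cm
Scaled length = 300 cm
Scale factor = 300 / 60
= 5

5


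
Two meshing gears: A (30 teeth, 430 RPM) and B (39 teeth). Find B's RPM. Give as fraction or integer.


Gear ratio: teeth_A * RPM_A = teeth_B * RPM_B
30 * 430 = 39 * RPM_B
12900 = 39 * RPM_B
RPM_B = 12900 / 39
RPM_B = 4300/13

4300/13


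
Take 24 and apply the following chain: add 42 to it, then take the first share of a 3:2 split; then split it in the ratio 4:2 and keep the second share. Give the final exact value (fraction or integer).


Start with 24.
Step 1: Add 42: 24+42=66; split 3:2 first = 66*3/5 = 198/5
Step 2: Split 4:2, second share = 198/5 * 2/6 = 66/5
Final result = 66/5

66/5


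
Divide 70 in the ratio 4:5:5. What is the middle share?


Ratio = 4:5:5
Total parts = 4 + 5 + 5 = 14
Value per part = 70 / 14 = 5
First share = 4 * 5 = 20
Middle share = 5 * 5 = 25
Third share = 5 * 5 = 25

25


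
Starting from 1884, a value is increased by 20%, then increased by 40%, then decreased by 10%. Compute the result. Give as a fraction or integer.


Start: 1884
Step 1: increase by 20% => multiply by 120/100
  1884 * 120/100 = 11304/5
Step 2: increase by 40% => multiply by 140/100
  11304/5 * 140/100 = 79128/25
Step 3: decrease by 10% => multiply by 90/100
  79128/25 * 90/100 = 356076/125
Final value = 356076/125

356076/125


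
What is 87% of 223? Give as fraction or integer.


Compute 87% of 223
Convert percentage: 87% = 87/100
Multiply: 223 * 87/100
= 19401/100
= 19401/100

19401/100


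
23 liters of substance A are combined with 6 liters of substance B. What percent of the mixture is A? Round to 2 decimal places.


Volume of A = 23 L
Volume of B = 6 L
Total volume = 23 + 6 = 29 L
Percentage of A = (23/29) * 100
= 79.31%

79.31


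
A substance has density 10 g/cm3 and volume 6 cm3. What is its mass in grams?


Using mass = density * volume
Density = 10 g/cm3
Volume = 6 cm3
Mass = 10 * 6
= 60 g

60


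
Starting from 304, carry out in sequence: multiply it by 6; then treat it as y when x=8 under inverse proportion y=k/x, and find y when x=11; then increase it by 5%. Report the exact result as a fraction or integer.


Start with 304.
Step 1: Multiply by 6: 304 * 6 = 1824
Step 2: Inverse prop: k = (1824)*8; new y = k/11 = 1824*8/11 = 14592/11
Step 3: Increase by 5%: 14592/11 * 105/100 = 76608/55
Final result = 76608/55

76608/55


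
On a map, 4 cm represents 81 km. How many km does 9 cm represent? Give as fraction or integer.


Map scale: 4 cm = 81 km
Measured distance on map = 9 cm
Set up proportion: 9 * 81 / 4
= 729 / 4
= 729/4 km

729/4


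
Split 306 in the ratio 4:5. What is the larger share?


Total parts = 4 + 5 = 9
Value per part = 306 / 9 = 34
First share = 4 * 34 = 136
Second share = 5 * 34 = 170
Larger share = 170

170


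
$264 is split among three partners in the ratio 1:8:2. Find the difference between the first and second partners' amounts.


Total parts = 1 + 8 + 2 = 11
Value per part = 264 / 11 = 24
Shares: 1*24=24, 8*24=192, 2*24=48
First share = 24, second share = 192
Difference = |24 - 192| = 168

168


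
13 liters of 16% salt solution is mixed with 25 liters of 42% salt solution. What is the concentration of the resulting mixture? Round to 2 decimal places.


Solute in mixture 1 = 16% of 13 L = 13*16/100 = 52/25 L
Solute in mixture 2 = 42% of 25 L = 25*42/100 = 21/2 L
Total solute = 52/25 + 21/2 = 629/50 L
Total volume = 13 + 25 = 38 L
Final concentration = 629/50/38 * 100 = 33.11%

33.11


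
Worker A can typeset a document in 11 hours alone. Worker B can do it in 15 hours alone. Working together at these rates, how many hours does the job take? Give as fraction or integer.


Rate of A = 1/11 job per hour
Rate of B = 1/15 job per hour
Combined rate = 1/11 + 1/15
Find common denominator: (15 + 11)/(11*15) = 26/165
Combined rate = 26/165 job per hour
Time together = 1 / (26/165) = 165/26 hours

165/26


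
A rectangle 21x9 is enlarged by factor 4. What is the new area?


Original dimensions: 21 x 9
Enlargement factor = 4
New width = 21 * 4 = 84
New height = 9 * 4 = 36
New area = 84 * 36 = 3024

3024


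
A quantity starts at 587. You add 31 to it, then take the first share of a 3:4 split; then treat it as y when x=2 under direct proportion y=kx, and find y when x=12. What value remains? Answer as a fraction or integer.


Start with 587.
Step 1: Add 31: 587+31=618; split 3:4 first = 618*3/7 = 1854/7
Step 2: Direct prop: k = (1854/7)/2; new y = k*12 = 1854/7*12/2 = 11124/7
Final result = 11124/7

11124/7


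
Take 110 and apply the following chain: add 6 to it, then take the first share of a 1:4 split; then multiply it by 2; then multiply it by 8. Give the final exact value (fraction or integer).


Start with 110.
Step 1: Add 6: 110+6=116; split 1:4 first = 116*1/5 = 116/5
Step 2: Multiply by 2: 116/5 * 2 = 232/5
Step 3: Multiply by 8: 232/5 * 8 = 1856/5
Final result = 1856/5

1856/5


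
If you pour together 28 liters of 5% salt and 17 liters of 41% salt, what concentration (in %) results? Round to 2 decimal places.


Solute in mixture 1 = 5% of 28 L = 28*5/100 = 7/5 L
Solute in mixture 2 = 41% of 17 L = 17*41/100 = 697/100 L
Total solute = 7/5 + 697/100 = 837/100 L
Total volume = 28 + 17 = 45 L
Final concentration = 837/100/45 * 100 = 18.60%

18.60


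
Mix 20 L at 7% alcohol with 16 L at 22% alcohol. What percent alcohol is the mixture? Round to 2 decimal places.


Solute in mixture 1 = 7% of 20 L = 20*7/100 = 7/5 L
Solute in mixture 2 = 22% of 16 L = 16*22/100 = 88/25 L
Total solute = 7/5 + 88/25 = 123/25 L
Total volume = 20 + 16 = 36 L
Final concentration = 123/25/36 * 100 = 13.67%

13.67


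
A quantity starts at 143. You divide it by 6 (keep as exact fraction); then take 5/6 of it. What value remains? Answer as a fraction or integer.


Start with 143.
Step 1: Divide by 6: 143 / 6 = 143/6
Step 2: Take 5/6: 143/6 * 5/6 = 715/36
Final result = 715/36

715/36
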